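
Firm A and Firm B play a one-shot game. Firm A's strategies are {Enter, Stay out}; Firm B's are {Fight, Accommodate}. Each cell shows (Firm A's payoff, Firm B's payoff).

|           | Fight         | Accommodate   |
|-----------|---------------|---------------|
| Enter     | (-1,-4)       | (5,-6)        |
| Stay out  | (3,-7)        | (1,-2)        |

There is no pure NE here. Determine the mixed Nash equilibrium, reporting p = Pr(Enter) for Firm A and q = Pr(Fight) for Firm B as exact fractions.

p = 5/7, q = 1/2

In a mixed NE each player is indifferent between their pure strategies, so the opponent's mix sets the indifference.
Firm B indifferent between Fight and Accommodate: p·(-4) + (1−p)·(-7) = p·(-6) + (1−p)·(-2) ⟹ (-7) + 3p = (-2) + (-4)p ⟹ p = 5/7.
Firm A indifferent between Enter and Stay out: q·(-1) + (1−q)·5 = q·3 + (1−q)·1 ⟹ 5 + (-6)q = 1 + 2q ⟹ q = 1/2.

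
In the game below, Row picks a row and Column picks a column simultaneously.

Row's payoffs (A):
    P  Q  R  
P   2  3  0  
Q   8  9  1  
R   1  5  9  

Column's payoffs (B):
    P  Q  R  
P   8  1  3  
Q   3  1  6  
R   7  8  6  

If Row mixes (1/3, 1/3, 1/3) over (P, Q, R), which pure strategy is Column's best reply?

Compute Column's expected payoff from each pure strategy against the given mix.
P: (1/3)·8 + (1/3)·3 + (1/3)·7 = 6
Q: (1/3)·1 + (1/3)·1 + (1/3)·8 = 10/3
R: (1/3)·3 + (1/3)·6 + (1/3)·6 = 5
Highest expected payoff is 6, from P.

P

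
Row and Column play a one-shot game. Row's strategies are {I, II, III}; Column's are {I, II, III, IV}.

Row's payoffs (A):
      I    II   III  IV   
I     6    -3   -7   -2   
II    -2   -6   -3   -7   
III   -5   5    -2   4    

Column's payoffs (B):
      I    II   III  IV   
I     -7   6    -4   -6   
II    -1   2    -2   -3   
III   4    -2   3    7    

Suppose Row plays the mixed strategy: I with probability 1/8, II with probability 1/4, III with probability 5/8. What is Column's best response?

Compute Column's expected payoff from each pure strategy against the given mix.
I: (1/8)·(-7) + (1/4)·(-1) + (5/8)·4 = 11/8
II: (1/8)·6 + (1/4)·2 + (5/8)·(-2) = 0
III: (1/8)·(-4) + (1/4)·(-2) + (5/8)·3 = 7/8
IV: (1/8)·(-6) + (1/4)·(-3) + (5/8)·7 = 23/8
Highest expected payoff is 23/8, from IV.

IV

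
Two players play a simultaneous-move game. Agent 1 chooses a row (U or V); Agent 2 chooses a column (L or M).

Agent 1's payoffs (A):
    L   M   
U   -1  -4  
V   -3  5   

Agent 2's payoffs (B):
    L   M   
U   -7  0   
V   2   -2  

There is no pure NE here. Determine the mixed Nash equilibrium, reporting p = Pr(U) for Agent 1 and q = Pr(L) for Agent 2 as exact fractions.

Each player's mixing probability is pinned down by making the *other* player indifferent.
Agent 2 indifferent between L and M: p·(-7) + (1−p)·2 = p·0 + (1−p)·(-2) ⟹ 2 + (-9)p = (-2) + 2p ⟹ p = 4/11.
Agent 1 indifferent between U and V: q·(-1) + (1−q)·(-4) = q·(-3) + (1−q)·5 ⟹ (-4) + 3q = 5 + (-8)q ⟹ q = 9/11.

p = 4/11, q = 9/11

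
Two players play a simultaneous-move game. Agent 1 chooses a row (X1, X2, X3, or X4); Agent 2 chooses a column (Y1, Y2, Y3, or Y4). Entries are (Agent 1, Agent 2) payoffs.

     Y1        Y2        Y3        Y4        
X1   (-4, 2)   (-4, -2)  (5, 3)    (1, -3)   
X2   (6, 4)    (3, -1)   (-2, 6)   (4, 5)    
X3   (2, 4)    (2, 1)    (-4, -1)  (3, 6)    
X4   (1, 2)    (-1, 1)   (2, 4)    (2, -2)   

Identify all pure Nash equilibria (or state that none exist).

(X1, Y3)

A profile is a Nash equilibrium when each player is best-responding to the other.
Agent 1's best responses — vs Y1: X2 (payoff 6); vs Y2: X2 (payoff 3); vs Y3: X1 (payoff 5); vs Y4: X2 (payoff 4).
Agent 2's best responses — vs X1: Y3 (payoff 3); vs X2: Y3 (payoff 6); vs X3: Y4 (payoff 6); vs X4: Y3 (payoff 4).
The only mutual best response is (X1, Y3); neither player gains by switching there.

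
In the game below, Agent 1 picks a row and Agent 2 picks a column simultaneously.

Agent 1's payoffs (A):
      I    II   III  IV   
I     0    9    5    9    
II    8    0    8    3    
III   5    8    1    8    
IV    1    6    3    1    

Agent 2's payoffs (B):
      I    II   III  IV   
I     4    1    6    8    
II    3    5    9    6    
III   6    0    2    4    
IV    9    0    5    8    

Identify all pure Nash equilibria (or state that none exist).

Check mutual best responses: a cell is a NE iff neither player can gain by unilaterally deviating.
Agent 1's best responses — vs I: II (payoff 8); vs II: I (payoff 9); vs III: II (payoff 8); vs IV: I (payoff 9).
Agent 2's best responses — vs I: IV (payoff 8); vs II: III (payoff 9); vs III: I (payoff 6); vs IV: I (payoff 9).
Mutual best responses occur at (I, IV) and (II, III); at each, neither player gains by switching.

(I, IV) and (II, III)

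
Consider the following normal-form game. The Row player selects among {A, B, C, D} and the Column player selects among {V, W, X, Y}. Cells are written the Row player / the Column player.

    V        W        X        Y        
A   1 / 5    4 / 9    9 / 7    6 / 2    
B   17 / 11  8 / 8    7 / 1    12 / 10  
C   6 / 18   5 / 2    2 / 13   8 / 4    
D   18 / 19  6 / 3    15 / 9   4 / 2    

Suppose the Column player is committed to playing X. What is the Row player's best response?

With the Column player fixed at X, the Row player's payoffs are: A → 9, B → 7, C → 2, D → 15.
The maximum is 15, achieved by D.

D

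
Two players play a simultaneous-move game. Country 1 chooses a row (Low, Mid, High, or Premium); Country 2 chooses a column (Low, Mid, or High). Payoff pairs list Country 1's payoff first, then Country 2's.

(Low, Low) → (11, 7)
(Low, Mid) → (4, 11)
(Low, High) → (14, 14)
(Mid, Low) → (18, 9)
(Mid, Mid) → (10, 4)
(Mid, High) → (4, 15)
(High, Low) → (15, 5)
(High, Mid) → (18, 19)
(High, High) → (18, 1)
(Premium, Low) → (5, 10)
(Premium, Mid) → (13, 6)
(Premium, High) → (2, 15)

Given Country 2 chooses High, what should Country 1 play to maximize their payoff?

High

With Country 2 fixed at High, Country 1's payoffs are: Low → 14, Mid → 4, High → 18, Premium → 2.
The maximum is 18, achieved by High.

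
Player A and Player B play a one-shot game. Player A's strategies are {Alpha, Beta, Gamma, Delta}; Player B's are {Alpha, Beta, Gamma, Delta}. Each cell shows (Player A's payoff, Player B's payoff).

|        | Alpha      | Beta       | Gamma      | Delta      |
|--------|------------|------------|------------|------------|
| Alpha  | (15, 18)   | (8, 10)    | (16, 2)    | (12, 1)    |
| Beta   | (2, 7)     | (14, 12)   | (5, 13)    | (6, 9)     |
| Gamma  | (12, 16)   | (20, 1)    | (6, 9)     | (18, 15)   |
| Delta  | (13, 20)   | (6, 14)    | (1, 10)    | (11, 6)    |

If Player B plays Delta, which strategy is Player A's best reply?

With Player B fixed at Delta, Player A's payoffs are: Alpha → 12, Beta → 6, Gamma → 18, Delta → 11.
The maximum is 18, achieved by Gamma.

Gamma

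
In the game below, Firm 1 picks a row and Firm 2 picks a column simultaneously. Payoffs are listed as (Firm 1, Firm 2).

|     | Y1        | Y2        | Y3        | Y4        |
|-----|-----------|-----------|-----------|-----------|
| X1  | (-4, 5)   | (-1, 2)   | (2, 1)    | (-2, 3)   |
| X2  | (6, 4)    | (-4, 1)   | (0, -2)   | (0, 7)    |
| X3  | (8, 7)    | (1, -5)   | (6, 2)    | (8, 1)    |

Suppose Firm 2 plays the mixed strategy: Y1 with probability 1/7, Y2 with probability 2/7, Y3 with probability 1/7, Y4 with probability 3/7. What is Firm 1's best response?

X3

Compute Firm 1's expected payoff from each pure strategy against the given mix.
X1: (1/7)·(-4) + (2/7)·(-1) + (1/7)·2 + (3/7)·(-2) = -10/7
X2: (1/7)·6 + (2/7)·(-4) + (1/7)·0 + (3/7)·0 = -2/7
X3: (1/7)·8 + (2/7)·1 + (1/7)·6 + (3/7)·8 = 40/7
Highest expected payoff is 40/7, from X3.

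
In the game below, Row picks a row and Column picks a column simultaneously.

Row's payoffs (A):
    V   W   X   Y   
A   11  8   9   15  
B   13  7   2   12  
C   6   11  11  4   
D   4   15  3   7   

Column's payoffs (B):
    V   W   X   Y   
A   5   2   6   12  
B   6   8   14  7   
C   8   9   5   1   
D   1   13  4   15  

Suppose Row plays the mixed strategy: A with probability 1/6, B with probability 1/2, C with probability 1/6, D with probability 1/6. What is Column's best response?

X

Column's best reply maximizes expected payoff against the mix.
V: (1/6)·5 + (1/2)·6 + (1/6)·8 + (1/6)·1 = 16/3
W: (1/6)·2 + (1/2)·8 + (1/6)·9 + (1/6)·13 = 8
X: (1/6)·6 + (1/2)·14 + (1/6)·5 + (1/6)·4 = 19/2
Y: (1/6)·12 + (1/2)·7 + (1/6)·1 + (1/6)·15 = 49/6
Highest expected payoff is 19/2, from X.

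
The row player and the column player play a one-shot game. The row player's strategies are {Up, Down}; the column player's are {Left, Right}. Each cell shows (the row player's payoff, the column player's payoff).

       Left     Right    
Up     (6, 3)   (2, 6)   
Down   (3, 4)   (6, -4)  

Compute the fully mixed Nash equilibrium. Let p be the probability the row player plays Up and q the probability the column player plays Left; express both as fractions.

In a mixed NE each player is indifferent between their pure strategies, so the opponent's mix sets the indifference.
The column player indifferent between Left and Right: p·3 + (1−p)·4 = p·6 + (1−p)·(-4) ⟹ 4 + (-1)p = (-4) + 10p ⟹ p = 8/11.
The row player indifferent between Up and Down: q·6 + (1−q)·2 = q·3 + (1−q)·6 ⟹ 2 + 4q = 6 + (-3)q ⟹ q = 4/7.

p = 8/11, q = 4/7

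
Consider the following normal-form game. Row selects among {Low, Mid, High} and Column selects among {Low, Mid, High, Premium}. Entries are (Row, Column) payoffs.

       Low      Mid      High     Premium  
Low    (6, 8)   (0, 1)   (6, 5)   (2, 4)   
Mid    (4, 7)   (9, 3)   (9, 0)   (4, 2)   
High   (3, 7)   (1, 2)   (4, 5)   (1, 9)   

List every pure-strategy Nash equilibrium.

(Low, Low)

A profile is a Nash equilibrium when each player is best-responding to the other.
Row's best responses — vs Low: Low (payoff 6); vs Mid: Mid (payoff 9); vs High: Mid (payoff 9); vs Premium: Mid (payoff 4).
Column's best responses — vs Low: Low (payoff 8); vs Mid: Low (payoff 7); vs High: Premium (payoff 9).
The only mutual best response is (Low, Low); neither player gains by switching there.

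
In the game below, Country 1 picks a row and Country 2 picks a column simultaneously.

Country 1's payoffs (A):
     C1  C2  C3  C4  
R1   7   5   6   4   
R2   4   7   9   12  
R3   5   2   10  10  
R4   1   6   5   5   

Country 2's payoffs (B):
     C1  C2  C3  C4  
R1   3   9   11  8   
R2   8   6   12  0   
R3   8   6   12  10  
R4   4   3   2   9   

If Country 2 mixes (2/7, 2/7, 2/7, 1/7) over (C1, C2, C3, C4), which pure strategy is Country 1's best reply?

Compute Country 1's expected payoff from each pure strategy against the given mix.
R1: (2/7)·7 + (2/7)·5 + (2/7)·6 + (1/7)·4 = 40/7
R2: (2/7)·4 + (2/7)·7 + (2/7)·9 + (1/7)·12 = 52/7
R3: (2/7)·5 + (2/7)·2 + (2/7)·10 + (1/7)·10 = 44/7
R4: (2/7)·1 + (2/7)·6 + (2/7)·5 + (1/7)·5 = 29/7
Highest expected payoff is 52/7, from R2.

R2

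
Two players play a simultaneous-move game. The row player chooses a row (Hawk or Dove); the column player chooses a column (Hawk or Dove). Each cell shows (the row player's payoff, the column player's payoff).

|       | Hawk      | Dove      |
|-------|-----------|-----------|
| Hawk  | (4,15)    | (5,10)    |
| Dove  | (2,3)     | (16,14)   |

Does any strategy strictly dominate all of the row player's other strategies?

No strictly dominant strategy

A strategy is strictly dominant if it gives the row player a strictly higher payoff than every other strategy, against every choice by the opponent.
Hawk is not dominant: against Dove, Dove gives 16 > 5.
Dove is not dominant: against Hawk, Hawk gives 4 > 2.
No single strategy is best against every opponent action.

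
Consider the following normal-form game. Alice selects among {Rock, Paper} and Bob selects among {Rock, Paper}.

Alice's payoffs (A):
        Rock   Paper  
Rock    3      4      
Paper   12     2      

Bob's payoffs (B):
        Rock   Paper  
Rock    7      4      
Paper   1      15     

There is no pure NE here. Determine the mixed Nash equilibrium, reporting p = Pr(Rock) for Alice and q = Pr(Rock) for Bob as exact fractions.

p = 14/17, q = 2/11

In a mixed NE each player is indifferent between their pure strategies, so the opponent's mix sets the indifference.
Bob indifferent between Rock and Paper: p·7 + (1−p)·1 = p·4 + (1−p)·15 ⟹ 1 + 6p = 15 + (-11)p ⟹ p = 14/17.
Alice indifferent between Rock and Paper: q·3 + (1−q)·4 = q·12 + (1−q)·2 ⟹ 4 + (-1)q = 2 + 10q ⟹ q = 2/11.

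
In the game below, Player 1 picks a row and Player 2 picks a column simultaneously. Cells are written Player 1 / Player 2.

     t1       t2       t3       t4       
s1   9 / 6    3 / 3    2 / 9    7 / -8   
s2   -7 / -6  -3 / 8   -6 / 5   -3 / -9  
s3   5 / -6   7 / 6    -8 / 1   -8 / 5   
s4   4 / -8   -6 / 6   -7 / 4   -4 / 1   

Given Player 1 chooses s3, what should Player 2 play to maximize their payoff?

With Player 1 fixed at s3, Player 2's payoffs are: t1 → -6, t2 → 6, t3 → 1, t4 → 5.
The maximum is 6, achieved by t2.

t2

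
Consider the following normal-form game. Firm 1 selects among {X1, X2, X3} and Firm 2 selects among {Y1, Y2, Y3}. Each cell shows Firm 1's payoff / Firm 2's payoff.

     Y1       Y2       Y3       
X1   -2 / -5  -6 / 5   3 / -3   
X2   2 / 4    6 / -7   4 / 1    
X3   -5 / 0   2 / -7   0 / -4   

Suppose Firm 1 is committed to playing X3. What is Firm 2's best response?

Y1

With Firm 1 fixed at X3, Firm 2's payoffs are: Y1 → 0, Y2 → -7, Y3 → -4.
The maximum is 0, achieved by Y1.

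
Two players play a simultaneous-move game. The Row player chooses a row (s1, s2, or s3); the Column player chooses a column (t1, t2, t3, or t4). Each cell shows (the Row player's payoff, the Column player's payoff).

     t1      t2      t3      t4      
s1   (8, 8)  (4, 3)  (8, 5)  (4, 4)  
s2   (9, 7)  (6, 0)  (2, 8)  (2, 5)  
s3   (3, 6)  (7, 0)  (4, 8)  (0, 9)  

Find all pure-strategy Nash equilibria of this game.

A profile is a Nash equilibrium when each player is best-responding to the other.
The Row player's best responses — vs t1: s2 (payoff 9); vs t2: s3 (payoff 7); vs t3: s1 (payoff 8); vs t4: s1 (payoff 4).
The Column player's best responses — vs s1: t1 (payoff 8); vs s2: t3 (payoff 8); vs s3: t4 (payoff 9).
No cell has both players best-responding. For instance, the Row player's best reply to t3 is s1, but against s1 the Column player prefers t1 over t3.

There is no pure-strategy Nash equilibrium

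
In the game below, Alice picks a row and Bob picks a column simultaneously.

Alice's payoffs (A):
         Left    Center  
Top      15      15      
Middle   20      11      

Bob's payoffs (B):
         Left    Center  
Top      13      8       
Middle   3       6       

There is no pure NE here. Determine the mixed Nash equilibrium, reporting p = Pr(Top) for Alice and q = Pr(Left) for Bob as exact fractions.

p = 3/8, q = 4/9

In a mixed NE each player is indifferent between their pure strategies, so the opponent's mix sets the indifference.
Bob indifferent between Left and Center: p·13 + (1−p)·3 = p·8 + (1−p)·6 ⟹ 3 + 10p = 6 + 2p ⟹ p = 3/8.
Alice indifferent between Top and Middle: q·15 + (1−q)·15 = q·20 + (1−q)·11 ⟹ 15 + 0q = 11 + 9q ⟹ q = 4/9.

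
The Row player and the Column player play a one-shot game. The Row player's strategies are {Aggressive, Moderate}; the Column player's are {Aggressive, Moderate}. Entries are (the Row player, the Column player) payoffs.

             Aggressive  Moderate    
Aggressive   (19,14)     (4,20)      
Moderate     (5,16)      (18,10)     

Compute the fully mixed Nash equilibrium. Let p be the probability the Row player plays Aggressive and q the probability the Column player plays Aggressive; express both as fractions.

p = 1/2, q = 1/2

Each player's mixing probability is pinned down by making the *other* player indifferent.
The Column player indifferent between Aggressive and Moderate: p·14 + (1−p)·16 = p·20 + (1−p)·10 ⟹ 16 + (-2)p = 10 + 10p ⟹ p = 1/2.
The Row player indifferent between Aggressive and Moderate: q·19 + (1−q)·4 = q·5 + (1−q)·18 ⟹ 4 + 15q = 18 + (-13)q ⟹ q = 1/2.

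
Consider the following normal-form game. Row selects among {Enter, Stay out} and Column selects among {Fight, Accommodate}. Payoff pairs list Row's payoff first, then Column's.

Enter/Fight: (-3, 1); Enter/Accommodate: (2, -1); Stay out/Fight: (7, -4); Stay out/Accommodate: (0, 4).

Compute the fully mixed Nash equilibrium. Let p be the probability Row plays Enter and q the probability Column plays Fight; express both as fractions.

p = 4/5, q = 1/6

In a mixed NE each player is indifferent between their pure strategies, so the opponent's mix sets the indifference.
Column indifferent between Fight and Accommodate: p·1 + (1−p)·(-4) = p·(-1) + (1−p)·4 ⟹ (-4) + 5p = 4 + (-5)p ⟹ p = 4/5.
Row indifferent between Enter and Stay out: q·(-3) + (1−q)·2 = q·7 + (1−q)·0 ⟹ 2 + (-5)q = 0 + 7q ⟹ q = 1/6.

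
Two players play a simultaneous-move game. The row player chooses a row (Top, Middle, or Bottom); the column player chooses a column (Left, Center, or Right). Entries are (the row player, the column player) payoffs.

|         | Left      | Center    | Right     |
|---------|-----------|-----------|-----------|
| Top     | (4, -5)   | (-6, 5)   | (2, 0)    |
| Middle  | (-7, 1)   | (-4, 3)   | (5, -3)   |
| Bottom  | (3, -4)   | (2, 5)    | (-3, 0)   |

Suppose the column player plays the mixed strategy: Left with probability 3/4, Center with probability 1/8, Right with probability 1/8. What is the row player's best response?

Compute the row player's expected payoff from each pure strategy against the given mix.
Top: (3/4)·4 + (1/8)·(-6) + (1/8)·2 = 5/2
Middle: (3/4)·(-7) + (1/8)·(-4) + (1/8)·5 = -41/8
Bottom: (3/4)·3 + (1/8)·2 + (1/8)·(-3) = 17/8
Highest expected payoff is 5/2, from Top.

Top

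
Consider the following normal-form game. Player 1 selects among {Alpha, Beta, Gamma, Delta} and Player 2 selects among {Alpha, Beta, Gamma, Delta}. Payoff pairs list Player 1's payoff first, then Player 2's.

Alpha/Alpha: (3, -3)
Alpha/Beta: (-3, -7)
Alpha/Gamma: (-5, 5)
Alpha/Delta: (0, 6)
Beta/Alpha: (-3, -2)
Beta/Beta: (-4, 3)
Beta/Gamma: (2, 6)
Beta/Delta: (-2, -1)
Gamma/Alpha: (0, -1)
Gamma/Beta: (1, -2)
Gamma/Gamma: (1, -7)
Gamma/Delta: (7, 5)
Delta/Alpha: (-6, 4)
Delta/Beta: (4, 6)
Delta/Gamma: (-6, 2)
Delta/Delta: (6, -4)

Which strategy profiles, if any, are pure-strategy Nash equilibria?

Check mutual best responses: a cell is a NE iff neither player can gain by unilaterally deviating.
Player 1's best responses — vs Alpha: Alpha (payoff 3); vs Beta: Delta (payoff 4); vs Gamma: Beta (payoff 2); vs Delta: Gamma (payoff 7).
Player 2's best responses — vs Alpha: Delta (payoff 6); vs Beta: Gamma (payoff 6); vs Gamma: Delta (payoff 5); vs Delta: Beta (payoff 6).
Mutual best responses occur at (Beta, Gamma), (Gamma, Delta), and (Delta, Beta); at each, neither player gains by switching.

(Beta, Gamma), (Gamma, Delta), and (Delta, Beta)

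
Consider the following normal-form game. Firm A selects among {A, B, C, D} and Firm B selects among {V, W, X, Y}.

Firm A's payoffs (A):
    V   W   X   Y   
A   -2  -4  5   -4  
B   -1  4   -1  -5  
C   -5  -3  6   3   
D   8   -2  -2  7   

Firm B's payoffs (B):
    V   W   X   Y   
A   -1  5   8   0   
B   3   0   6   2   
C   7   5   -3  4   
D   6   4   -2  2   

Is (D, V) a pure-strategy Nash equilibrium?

Yes

Holding Firm B at V: Firm A gets 8 from D, versus -2 from A, -1 from B, -5 from C. No profitable deviation for Firm A.
Holding Firm A at D: Firm B gets 6 from V, versus 4 from W, -2 from X, 2 from Y. No profitable deviation for Firm B either.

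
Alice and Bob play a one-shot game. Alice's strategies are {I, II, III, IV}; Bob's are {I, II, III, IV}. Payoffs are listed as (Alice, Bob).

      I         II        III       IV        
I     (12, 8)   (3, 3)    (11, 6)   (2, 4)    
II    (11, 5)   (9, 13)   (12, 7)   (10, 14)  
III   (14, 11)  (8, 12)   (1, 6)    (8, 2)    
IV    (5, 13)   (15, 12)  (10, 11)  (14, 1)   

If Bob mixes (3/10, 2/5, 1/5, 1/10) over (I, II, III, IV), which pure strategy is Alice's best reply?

IV

Alice's best reply maximizes expected payoff against the mix.
I: (3/10)·12 + (2/5)·3 + (1/5)·11 + (1/10)·2 = 36/5
II: (3/10)·11 + (2/5)·9 + (1/5)·12 + (1/10)·10 = 103/10
III: (3/10)·14 + (2/5)·8 + (1/5)·1 + (1/10)·8 = 42/5
IV: (3/10)·5 + (2/5)·15 + (1/5)·10 + (1/10)·14 = 109/10
Highest expected payoff is 109/10, from IV.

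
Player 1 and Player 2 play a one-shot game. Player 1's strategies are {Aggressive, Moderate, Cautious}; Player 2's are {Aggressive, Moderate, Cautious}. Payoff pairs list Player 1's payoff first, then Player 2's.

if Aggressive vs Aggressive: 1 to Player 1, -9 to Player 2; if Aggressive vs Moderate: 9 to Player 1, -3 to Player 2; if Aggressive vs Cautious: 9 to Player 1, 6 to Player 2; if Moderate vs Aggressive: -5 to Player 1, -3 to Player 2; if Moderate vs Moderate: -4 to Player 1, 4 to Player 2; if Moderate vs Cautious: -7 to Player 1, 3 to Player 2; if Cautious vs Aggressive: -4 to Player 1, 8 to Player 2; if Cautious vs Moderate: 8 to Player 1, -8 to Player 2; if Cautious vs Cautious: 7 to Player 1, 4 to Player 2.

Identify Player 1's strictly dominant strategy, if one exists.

A strategy is strictly dominant if it gives Player 1 a strictly higher payoff than every other strategy, against every choice by the opponent.
Aggressive strictly dominates: vs Aggressive: 1 > each of {-5, -4}; vs Moderate: 9 > each of {-4, 8}; vs Cautious: 9 > each of {-7, 7}.

Aggressive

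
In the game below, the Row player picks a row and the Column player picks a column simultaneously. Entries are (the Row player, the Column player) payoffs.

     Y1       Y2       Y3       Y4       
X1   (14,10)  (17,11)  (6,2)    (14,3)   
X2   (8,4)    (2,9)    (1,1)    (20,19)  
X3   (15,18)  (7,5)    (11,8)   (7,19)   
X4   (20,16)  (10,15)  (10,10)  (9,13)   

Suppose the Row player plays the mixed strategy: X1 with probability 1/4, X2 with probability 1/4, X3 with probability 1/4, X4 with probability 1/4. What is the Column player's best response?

Y4

The Column player's best reply maximizes expected payoff against the mix.
Y1: (1/4)·10 + (1/4)·4 + (1/4)·18 + (1/4)·16 = 12
Y2: (1/4)·11 + (1/4)·9 + (1/4)·5 + (1/4)·15 = 10
Y3: (1/4)·2 + (1/4)·1 + (1/4)·8 + (1/4)·10 = 21/4
Y4: (1/4)·3 + (1/4)·19 + (1/4)·19 + (1/4)·13 = 27/2
Highest expected payoff is 27/2, from Y4.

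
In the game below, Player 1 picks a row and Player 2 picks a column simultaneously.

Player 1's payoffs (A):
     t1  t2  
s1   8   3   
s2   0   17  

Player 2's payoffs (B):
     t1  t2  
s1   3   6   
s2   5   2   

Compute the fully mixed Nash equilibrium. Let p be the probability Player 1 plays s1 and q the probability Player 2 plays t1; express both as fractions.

p = 1/2, q = 7/11

In a mixed NE each player is indifferent between their pure strategies, so the opponent's mix sets the indifference.
Player 2 indifferent between t1 and t2: p·3 + (1−p)·5 = p·6 + (1−p)·2 ⟹ 5 + (-2)p = 2 + 4p ⟹ p = 1/2.
Player 1 indifferent between s1 and s2: q·8 + (1−q)·3 = q·0 + (1−q)·17 ⟹ 3 + 5q = 17 + (-17)q ⟹ q = 7/11.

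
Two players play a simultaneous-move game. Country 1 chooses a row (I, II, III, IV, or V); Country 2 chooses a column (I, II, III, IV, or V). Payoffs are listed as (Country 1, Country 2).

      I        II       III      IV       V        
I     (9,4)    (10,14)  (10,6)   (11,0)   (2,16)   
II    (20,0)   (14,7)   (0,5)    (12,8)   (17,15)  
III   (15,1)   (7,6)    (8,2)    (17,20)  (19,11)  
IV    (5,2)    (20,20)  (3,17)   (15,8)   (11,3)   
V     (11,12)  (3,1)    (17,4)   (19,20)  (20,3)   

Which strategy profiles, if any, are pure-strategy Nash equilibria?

A profile is a Nash equilibrium when each player is best-responding to the other.
Country 1's best responses — vs I: II (payoff 20); vs II: IV (payoff 20); vs III: V (payoff 17); vs IV: V (payoff 19); vs V: V (payoff 20).
Country 2's best responses — vs I: V (payoff 16); vs II: V (payoff 15); vs III: IV (payoff 20); vs IV: II (payoff 20); vs V: IV (payoff 20).
Mutual best responses occur at (IV, II) and (V, IV); at each, neither player gains by switching.

(IV, II) and (V, IV)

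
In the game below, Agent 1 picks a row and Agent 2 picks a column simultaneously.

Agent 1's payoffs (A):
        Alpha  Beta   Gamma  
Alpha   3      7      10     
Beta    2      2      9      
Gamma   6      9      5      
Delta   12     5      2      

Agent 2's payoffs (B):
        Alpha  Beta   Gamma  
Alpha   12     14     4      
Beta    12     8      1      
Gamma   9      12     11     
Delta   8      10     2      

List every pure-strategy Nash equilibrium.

(Gamma, Beta)

A profile is a Nash equilibrium when each player is best-responding to the other.
Agent 1's best responses — vs Alpha: Delta (payoff 12); vs Beta: Gamma (payoff 9); vs Gamma: Alpha (payoff 10).
Agent 2's best responses — vs Alpha: Beta (payoff 14); vs Beta: Alpha (payoff 12); vs Gamma: Beta (payoff 12); vs Delta: Beta (payoff 10).
The only mutual best response is (Gamma, Beta); neither player gains by switching there.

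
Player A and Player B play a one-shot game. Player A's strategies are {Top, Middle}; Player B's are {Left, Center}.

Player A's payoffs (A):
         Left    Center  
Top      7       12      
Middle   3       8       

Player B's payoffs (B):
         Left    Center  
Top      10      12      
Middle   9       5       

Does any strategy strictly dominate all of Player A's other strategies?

Top

Check whether one of Player A's strategies beats all alternatives regardless of what the opponent does.
Top strictly dominates: vs Left: 7 > 3; vs Center: 12 > 8.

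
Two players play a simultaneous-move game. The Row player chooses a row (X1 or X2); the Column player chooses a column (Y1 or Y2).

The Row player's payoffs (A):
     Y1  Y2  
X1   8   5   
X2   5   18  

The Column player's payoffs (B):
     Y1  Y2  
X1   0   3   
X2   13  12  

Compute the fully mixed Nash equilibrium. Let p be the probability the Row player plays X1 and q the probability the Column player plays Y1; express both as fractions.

p = 1/4, q = 13/16

Each player's mixing probability is pinned down by making the *other* player indifferent.
The Column player indifferent between Y1 and Y2: p·0 + (1−p)·13 = p·3 + (1−p)·12 ⟹ 13 + (-13)p = 12 + (-9)p ⟹ p = 1/4.
The Row player indifferent between X1 and X2: q·8 + (1−q)·5 = q·5 + (1−q)·18 ⟹ 5 + 3q = 18 + (-13)q ⟹ q = 13/16.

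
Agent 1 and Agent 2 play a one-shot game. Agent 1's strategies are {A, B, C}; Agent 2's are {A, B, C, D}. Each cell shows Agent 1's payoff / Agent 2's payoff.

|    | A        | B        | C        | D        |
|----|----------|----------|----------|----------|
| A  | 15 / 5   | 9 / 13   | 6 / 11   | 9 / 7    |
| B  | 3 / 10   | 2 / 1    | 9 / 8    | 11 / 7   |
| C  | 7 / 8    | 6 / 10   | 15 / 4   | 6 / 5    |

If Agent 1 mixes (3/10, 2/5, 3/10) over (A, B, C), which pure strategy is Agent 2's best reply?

Compute Agent 2's expected payoff from each pure strategy against the given mix.
A: (3/10)·5 + (2/5)·10 + (3/10)·8 = 79/10
B: (3/10)·13 + (2/5)·1 + (3/10)·10 = 73/10
C: (3/10)·11 + (2/5)·8 + (3/10)·4 = 77/10
D: (3/10)·7 + (2/5)·7 + (3/10)·5 = 32/5
Highest expected payoff is 79/10, from A.

A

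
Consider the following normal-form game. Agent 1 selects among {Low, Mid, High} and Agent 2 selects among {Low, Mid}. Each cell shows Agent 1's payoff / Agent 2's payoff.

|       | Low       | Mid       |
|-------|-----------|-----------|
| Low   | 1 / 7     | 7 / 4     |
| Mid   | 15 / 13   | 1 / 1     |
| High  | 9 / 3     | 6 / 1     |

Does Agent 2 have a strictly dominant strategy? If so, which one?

A strategy is strictly dominant if it gives Agent 2 a strictly higher payoff than every other strategy, against every choice by the opponent.
Low strictly dominates: vs Low: 7 > 4; vs Mid: 13 > 1; vs High: 3 > 1.

Low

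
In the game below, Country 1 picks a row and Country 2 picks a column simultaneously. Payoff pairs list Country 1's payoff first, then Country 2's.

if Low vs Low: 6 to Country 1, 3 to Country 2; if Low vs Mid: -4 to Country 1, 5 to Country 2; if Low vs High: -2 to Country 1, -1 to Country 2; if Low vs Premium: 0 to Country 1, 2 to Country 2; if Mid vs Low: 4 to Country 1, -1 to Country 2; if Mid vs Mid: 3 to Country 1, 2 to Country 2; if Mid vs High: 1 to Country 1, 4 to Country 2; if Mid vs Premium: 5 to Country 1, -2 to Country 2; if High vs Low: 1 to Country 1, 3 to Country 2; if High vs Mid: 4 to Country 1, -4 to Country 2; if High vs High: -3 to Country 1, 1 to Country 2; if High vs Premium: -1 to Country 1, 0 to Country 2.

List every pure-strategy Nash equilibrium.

(Mid, High)

Find each player's best response to every opponent strategy; NE are the intersections.
Country 1's best responses — vs Low: Low (payoff 6); vs Mid: High (payoff 4); vs High: Mid (payoff 1); vs Premium: Mid (payoff 5).
Country 2's best responses — vs Low: Mid (payoff 5); vs Mid: High (payoff 4); vs High: Low (payoff 3).
The only mutual best response is (Mid, High); neither player gains by switching there.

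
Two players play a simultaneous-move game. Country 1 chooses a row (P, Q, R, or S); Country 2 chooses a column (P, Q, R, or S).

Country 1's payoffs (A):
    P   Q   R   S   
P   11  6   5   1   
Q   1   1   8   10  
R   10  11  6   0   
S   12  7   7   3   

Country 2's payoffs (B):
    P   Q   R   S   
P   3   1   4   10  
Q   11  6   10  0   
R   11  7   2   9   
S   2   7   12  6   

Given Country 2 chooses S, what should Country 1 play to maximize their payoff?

With Country 2 fixed at S, Country 1's payoffs are: P → 1, Q → 10, R → 0, S → 3.
The maximum is 10, achieved by Q.

Q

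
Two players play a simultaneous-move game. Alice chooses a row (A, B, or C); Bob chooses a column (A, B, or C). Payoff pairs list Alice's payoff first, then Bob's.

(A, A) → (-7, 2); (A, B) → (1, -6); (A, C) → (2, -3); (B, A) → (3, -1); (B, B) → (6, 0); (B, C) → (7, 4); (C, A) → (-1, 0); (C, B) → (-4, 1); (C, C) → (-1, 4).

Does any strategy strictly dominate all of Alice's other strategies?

B

A strategy is strictly dominant if it gives Alice a strictly higher payoff than every other strategy, against every choice by the opponent.
B strictly dominates: vs A: 3 > each of {-7, -1}; vs B: 6 > each of {1, -4}; vs C: 7 > each of {2, -1}.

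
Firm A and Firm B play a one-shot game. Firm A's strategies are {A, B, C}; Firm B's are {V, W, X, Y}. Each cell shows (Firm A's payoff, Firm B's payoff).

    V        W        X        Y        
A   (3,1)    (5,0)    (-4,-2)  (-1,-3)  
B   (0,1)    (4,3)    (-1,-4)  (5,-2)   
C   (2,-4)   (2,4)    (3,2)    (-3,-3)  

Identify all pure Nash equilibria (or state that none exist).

A profile is a Nash equilibrium when each player is best-responding to the other.
Firm A's best responses — vs V: A (payoff 3); vs W: A (payoff 5); vs X: C (payoff 3); vs Y: B (payoff 5).
Firm B's best responses — vs A: V (payoff 1); vs B: W (payoff 3); vs C: W (payoff 4).
The only mutual best response is (A, V); neither player gains by switching there.

(A, V)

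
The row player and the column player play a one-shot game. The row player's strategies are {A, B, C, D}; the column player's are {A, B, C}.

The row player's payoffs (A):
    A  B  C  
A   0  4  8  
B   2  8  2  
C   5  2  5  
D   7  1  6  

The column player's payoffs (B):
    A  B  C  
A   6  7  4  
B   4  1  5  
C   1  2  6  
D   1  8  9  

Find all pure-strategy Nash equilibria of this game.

No pure-strategy Nash equilibrium

Check mutual best responses: a cell is a NE iff neither player can gain by unilaterally deviating.
The row player's best responses — vs A: D (payoff 7); vs B: B (payoff 8); vs C: A (payoff 8).
The column player's best responses — vs A: B (payoff 7); vs B: C (payoff 5); vs C: C (payoff 6); vs D: C (payoff 9).
No cell has both players best-responding. For instance, the row player's best reply to A is D, but against D the column player prefers C over A.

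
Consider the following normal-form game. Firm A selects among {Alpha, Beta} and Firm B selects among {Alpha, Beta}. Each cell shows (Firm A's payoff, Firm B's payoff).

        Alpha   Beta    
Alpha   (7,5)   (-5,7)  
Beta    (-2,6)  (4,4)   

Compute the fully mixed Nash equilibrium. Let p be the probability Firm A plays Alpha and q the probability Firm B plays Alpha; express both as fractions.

p = 1/2, q = 1/2

Each player's mixing probability is pinned down by making the *other* player indifferent.
Firm B indifferent between Alpha and Beta: p·5 + (1−p)·6 = p·7 + (1−p)·4 ⟹ 6 + (-1)p = 4 + 3p ⟹ p = 1/2.
Firm A indifferent between Alpha and Beta: q·7 + (1−q)·(-5) = q·(-2) + (1−q)·4 ⟹ (-5) + 12q = 4 + (-6)q ⟹ q = 1/2.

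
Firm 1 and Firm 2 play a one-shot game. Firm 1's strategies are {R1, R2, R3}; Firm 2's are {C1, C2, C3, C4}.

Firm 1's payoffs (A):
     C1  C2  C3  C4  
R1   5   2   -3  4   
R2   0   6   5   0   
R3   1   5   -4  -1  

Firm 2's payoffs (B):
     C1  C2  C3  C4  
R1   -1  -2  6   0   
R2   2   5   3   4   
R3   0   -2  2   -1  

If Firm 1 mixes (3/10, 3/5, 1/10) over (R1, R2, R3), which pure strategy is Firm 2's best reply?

C3

Firm 2's best reply maximizes expected payoff against the mix.
C1: (3/10)·(-1) + (3/5)·2 + (1/10)·0 = 9/10
C2: (3/10)·(-2) + (3/5)·5 + (1/10)·(-2) = 11/5
C3: (3/10)·6 + (3/5)·3 + (1/10)·2 = 19/5
C4: (3/10)·0 + (3/5)·4 + (1/10)·(-1) = 23/10
Highest expected payoff is 19/5, from C3.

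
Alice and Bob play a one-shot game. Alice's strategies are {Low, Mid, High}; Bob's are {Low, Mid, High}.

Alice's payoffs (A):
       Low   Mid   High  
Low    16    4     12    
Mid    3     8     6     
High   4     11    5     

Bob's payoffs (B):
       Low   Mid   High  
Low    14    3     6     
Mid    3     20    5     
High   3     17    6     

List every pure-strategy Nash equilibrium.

Find each player's best response to every opponent strategy; NE are the intersections.
Alice's best responses — vs Low: Low (payoff 16); vs Mid: High (payoff 11); vs High: Low (payoff 12).
Bob's best responses — vs Low: Low (payoff 14); vs Mid: Mid (payoff 20); vs High: Mid (payoff 17).
Mutual best responses occur at (Low, Low) and (High, Mid); at each, neither player gains by switching.

(Low, Low) and (High, Mid)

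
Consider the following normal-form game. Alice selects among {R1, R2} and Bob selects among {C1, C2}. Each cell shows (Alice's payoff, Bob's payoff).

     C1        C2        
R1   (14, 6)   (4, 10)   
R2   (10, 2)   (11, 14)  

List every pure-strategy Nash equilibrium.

(R2, C2)

Check mutual best responses: a cell is a NE iff neither player can gain by unilaterally deviating.
Alice's best responses — vs C1: R1 (payoff 14); vs C2: R2 (payoff 11).
Bob's best responses — vs R1: C2 (payoff 10); vs R2: C2 (payoff 14).
The only mutual best response is (R2, C2); neither player gains by switching there.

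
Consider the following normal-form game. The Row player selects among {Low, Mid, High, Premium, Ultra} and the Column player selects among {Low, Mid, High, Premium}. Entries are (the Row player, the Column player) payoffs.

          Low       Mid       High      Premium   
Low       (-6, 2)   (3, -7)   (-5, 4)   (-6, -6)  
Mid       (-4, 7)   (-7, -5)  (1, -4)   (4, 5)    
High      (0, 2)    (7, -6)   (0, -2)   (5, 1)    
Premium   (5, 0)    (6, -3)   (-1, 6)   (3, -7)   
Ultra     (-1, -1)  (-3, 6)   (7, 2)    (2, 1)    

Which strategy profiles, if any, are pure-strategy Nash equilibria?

None

Check mutual best responses: a cell is a NE iff neither player can gain by unilaterally deviating.
The Row player's best responses — vs Low: Premium (payoff 5); vs Mid: High (payoff 7); vs High: Ultra (payoff 7); vs Premium: High (payoff 5).
The Column player's best responses — vs Low: High (payoff 4); vs Mid: Low (payoff 7); vs High: Low (payoff 2); vs Premium: High (payoff 6); vs Ultra: Mid (payoff 6).
No cell has both players best-responding. For instance, the Row player's best reply to Premium is High, but against High the Column player prefers Low over Premium.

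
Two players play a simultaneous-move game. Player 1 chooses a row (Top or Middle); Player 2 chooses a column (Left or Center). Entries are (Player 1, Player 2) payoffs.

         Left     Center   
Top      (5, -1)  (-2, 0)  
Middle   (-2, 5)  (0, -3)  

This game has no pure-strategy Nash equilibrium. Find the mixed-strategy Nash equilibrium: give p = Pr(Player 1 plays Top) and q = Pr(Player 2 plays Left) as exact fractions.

Each player's mixing probability is pinned down by making the *other* player indifferent.
Player 2 indifferent between Left and Center: p·(-1) + (1−p)·5 = p·0 + (1−p)·(-3) ⟹ 5 + (-6)p = (-3) + 3p ⟹ p = 8/9.
Player 1 indifferent between Top and Middle: q·5 + (1−q)·(-2) = q·(-2) + (1−q)·0 ⟹ (-2) + 7q = 0 + (-2)q ⟹ q = 2/9.

p = 8/9, q = 2/9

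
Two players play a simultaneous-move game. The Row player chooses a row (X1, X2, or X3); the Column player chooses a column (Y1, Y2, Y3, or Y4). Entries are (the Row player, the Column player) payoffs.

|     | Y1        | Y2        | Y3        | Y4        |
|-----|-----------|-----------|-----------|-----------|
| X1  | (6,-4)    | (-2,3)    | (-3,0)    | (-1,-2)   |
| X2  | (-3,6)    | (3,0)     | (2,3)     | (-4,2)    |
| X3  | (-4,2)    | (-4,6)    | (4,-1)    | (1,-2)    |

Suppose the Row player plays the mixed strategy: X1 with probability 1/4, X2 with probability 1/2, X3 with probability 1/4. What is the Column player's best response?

Y1

Compute the Column player's expected payoff from each pure strategy against the given mix.
Y1: (1/4)·(-4) + (1/2)·6 + (1/4)·2 = 5/2
Y2: (1/4)·3 + (1/2)·0 + (1/4)·6 = 9/4
Y3: (1/4)·0 + (1/2)·3 + (1/4)·(-1) = 5/4
Y4: (1/4)·(-2) + (1/2)·2 + (1/4)·(-2) = 0
Highest expected payoff is 5/2, from Y1.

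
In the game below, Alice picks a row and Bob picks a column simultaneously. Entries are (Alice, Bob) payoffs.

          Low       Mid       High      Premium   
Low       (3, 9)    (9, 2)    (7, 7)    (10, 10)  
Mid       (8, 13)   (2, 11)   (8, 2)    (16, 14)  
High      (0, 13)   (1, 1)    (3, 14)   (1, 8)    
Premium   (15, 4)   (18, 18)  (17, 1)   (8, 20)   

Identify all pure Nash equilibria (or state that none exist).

A profile is a Nash equilibrium when each player is best-responding to the other.
Alice's best responses — vs Low: Premium (payoff 15); vs Mid: Premium (payoff 18); vs High: Premium (payoff 17); vs Premium: Mid (payoff 16).
Bob's best responses — vs Low: Premium (payoff 10); vs Mid: Premium (payoff 14); vs High: High (payoff 14); vs Premium: Premium (payoff 20).
The only mutual best response is (Mid, Premium); neither player gains by switching there.

(Mid, Premium)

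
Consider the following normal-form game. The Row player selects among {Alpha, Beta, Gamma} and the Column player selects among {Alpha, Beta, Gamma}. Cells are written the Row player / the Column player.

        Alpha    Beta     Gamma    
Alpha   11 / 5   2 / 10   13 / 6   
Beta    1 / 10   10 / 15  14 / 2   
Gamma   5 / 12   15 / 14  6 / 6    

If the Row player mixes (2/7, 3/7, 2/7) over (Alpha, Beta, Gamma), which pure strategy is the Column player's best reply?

Compute the Column player's expected payoff from each pure strategy against the given mix.
Alpha: (2/7)·5 + (3/7)·10 + (2/7)·12 = 64/7
Beta: (2/7)·10 + (3/7)·15 + (2/7)·14 = 93/7
Gamma: (2/7)·6 + (3/7)·2 + (2/7)·6 = 30/7
Highest expected payoff is 93/7, from Beta.

Beta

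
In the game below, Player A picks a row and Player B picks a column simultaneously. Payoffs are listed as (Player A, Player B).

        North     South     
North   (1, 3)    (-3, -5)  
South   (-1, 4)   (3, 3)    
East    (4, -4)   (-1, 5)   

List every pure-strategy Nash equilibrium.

No pure-strategy Nash equilibrium

A profile is a Nash equilibrium when each player is best-responding to the other.
Player A's best responses — vs North: East (payoff 4); vs South: South (payoff 3).
Player B's best responses — vs North: North (payoff 3); vs South: North (payoff 4); vs East: South (payoff 5).
No cell has both players best-responding. For instance, Player A's best reply to South is South, but against South Player B prefers North over South.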